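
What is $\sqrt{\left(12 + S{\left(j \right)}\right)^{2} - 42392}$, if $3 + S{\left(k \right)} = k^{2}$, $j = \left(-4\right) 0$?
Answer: $i \sqrt{42311} \approx 205.7 i$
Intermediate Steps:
$j = 0$
$S{\left(k \right)} = -3 + k^{2}$
$\sqrt{\left(12 + S{\left(j \right)}\right)^{2} - 42392} = \sqrt{\left(12 - \left(3 - 0^{2}\right)\right)^{2} - 42392} = \sqrt{\left(12 + \left(-3 + 0\right)\right)^{2} - 42392} = \sqrt{\left(12 - 3\right)^{2} - 42392} = \sqrt{9^{2} - 42392} = \sqrt{81 - 42392} = \sqrt{-42311} = i \sqrt{42311}$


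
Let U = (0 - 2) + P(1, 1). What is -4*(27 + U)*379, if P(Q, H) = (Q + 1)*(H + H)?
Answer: -43964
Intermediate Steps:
P(Q, H) = 2*H*(1 + Q) (P(Q, H) = (1 + Q)*(2*H) = 2*H*(1 + Q))
U = 2 (U = (0 - 2) + 2*1*(1 + 1) = -2 + 2*1*2 = -2 + 4 = 2)
-4*(27 + U)*379 = -4*(27 + 2)*379 = -116*379 = -4*10991 = -43964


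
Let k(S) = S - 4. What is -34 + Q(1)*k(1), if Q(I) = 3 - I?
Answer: -40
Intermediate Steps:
k(S) = -4 + S
-34 + Q(1)*k(1) = -34 + (3 - 1*1)*(-4 + 1) = -34 + (3 - 1)*(-3) = -34 + 2*(-3) = -34 - 6 = -40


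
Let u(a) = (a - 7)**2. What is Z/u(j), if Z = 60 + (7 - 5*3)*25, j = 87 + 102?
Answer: -5/1183 ≈ -0.0042265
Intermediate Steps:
j = 189
u(a) = (-7 + a)**2
Z = -140 (Z = 60 + (7 - 15)*25 = 60 - 8*25 = 60 - 200 = -140)
Z/u(j) = -140/(-7 + 189)**2 = -140/(182**2) = -140/33124 = -140*1/33124 = -5/1183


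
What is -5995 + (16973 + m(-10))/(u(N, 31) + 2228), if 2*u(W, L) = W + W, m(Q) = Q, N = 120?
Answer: -14059297/2348 ≈ -5987.8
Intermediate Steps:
u(W, L) = W (u(W, L) = (W + W)/2 = (2*W)/2 = W)
-5995 + (16973 + m(-10))/(u(N, 31) + 2228) = -5995 + (16973 - 10)/(120 + 2228) = -5995 + 16963/2348 = -14059297/2348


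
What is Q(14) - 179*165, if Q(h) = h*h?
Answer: -29339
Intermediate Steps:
Q(h) = h²
Q(14) - 179*165 = 14² - 179*165 = 196 - 29535 = -29339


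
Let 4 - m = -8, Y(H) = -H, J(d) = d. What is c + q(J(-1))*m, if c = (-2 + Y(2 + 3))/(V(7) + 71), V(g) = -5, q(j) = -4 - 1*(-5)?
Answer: 785/66 ≈ 11.894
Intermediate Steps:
q(j) = 1 (q(j) = -4 + 5 = 1)
m = 12 (m = 4 - 1*(-8) = 4 + 8 = 12)
c = -7/66 (c = (-2 - (2 + 3))/(-5 + 71) = (-2 - 1*5)/66 = (-2 - 5)*(1/66) = -7*1/66 = -7/66 ≈ -0.10606)
c + q(J(-1))*m = -7/66 + 1*12 = -7/66 + 12 = 785/66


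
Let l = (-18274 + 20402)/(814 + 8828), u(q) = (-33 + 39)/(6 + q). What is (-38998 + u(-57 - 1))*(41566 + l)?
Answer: -101593200676625/62673 ≈ -1.6210e+9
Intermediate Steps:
u(q) = 6/(6 + q)
l = 1064/4821 (l = 2128/9642 = 2128*(1/9642) = 1064/4821 ≈ 0.22070)
(-38998 + u(-57 - 1))*(41566 + l) = (-38998 + 6/(6 + (-57 - 1)))*(41566 + 1064/4821) = (-38998 + 6/(6 - 58))*(200390750/4821) = (-38998 + 6/(-52))*(200390750/4821) = (-38998 + 6*(-1/52))*(200390750/4821) = (-38998 - 3/26)*(200390750/4821) = -1013951/26*200390750/4821 = -101593200676625/62673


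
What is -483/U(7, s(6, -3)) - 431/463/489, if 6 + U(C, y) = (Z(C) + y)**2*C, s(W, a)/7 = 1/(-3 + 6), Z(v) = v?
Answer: -986533283/1230295638 ≈ -0.80187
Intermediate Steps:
s(W, a) = 7/3 (s(W, a) = 7/(-3 + 6) = 7/3)
U(C, y) = -6 + C*(C + y)**2 (U(C, y) = -6 + (C + y)**2*C = -6 + C*(C + y)**2)
-483/U(7, s(6, -3)) - 431/463/489 = -483/(-6 + 7*(7 + 7/3)**2) - 431/463/489 = -483/(-6 + 7*(28/3)**2) - 431*1/463*(1/489) = -483/(-6 + 7*(784/9)) - 431/463*1/489 = -483/(-6 + 5488/9) - 431/226407 = -483/5434/9 - 431/226407 = -483*9/5434 - 431/226407 = -4347/5434 - 431/226407 = -986533283/1230295638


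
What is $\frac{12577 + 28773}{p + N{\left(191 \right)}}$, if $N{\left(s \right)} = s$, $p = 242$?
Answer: $\frac{41350}{433} \approx 95.497$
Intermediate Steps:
$\frac{12577 + 28773}{p + N{\left(191 \right)}} = \frac{12577 + 28773}{242 + 191} = \frac{41350}{433}$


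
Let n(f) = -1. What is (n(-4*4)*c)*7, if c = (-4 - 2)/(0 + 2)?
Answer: 21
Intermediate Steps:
c = -3 (c = -6/2 = -6*½ = -3)
(n(-4*4)*c)*7 = -1*(-3)*7 = 3*7 = 21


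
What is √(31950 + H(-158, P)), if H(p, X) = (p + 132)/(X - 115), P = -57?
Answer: √236303318/86 ≈ 178.75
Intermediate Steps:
H(p, X) = (132 + p)/(-115 + X)
√(31950 + H(-158, P)) = √(31950 + (132 - 158)/(-115 - 57)) = √(31950 - 26/(-172)) = √(31950 - 1/172*(-26)) = √(31950 + 13/86) = √(2747713/86) = √236303318/86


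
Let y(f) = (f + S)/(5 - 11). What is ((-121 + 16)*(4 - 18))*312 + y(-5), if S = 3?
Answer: 1375921/3 ≈ 4.5864e+5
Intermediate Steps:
y(f) = -½ - f/6 (y(f) = (f + 3)/(5 - 11) = (3 + f)/(-6) = (3 + f)*(-⅙) = -½ - f/6)
((-121 + 16)*(4 - 18))*312 + y(-5) = ((-121 + 16)*(4 - 18))*312 + (-½ - ⅙*(-5)) = -105*(-14)*312 + (-½ + ⅚) = 1470*312 + ⅓ = 458640 + ⅓ = 1375921/3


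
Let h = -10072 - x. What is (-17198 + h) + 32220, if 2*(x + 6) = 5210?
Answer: 2351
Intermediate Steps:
x = 2599 (x = -6 + (½)*5210 = -6 + 2605 = 2599)
h = -12671 (h = -10072 - 1*2599 = -10072 - 2599 = -12671)
(-17198 + h) + 32220 = (-17198 - 12671) + 32220 = -29869 + 32220 = 2351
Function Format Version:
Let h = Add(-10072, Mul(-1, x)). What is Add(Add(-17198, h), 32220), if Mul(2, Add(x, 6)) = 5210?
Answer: 2351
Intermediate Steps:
x = 2599 (x = Add(-6, Mul(Rational(1, 2), 5210)) = Add(-6, 2605) = 2599)
h = -12671 (h = Add(-10072, Mul(-1, 2599)) = Add(-10072, -2599) = -12671)
Add(Add(-17198, h), 32220) = Add(Add(-17198, -12671), 32220) = Add(-29869, 32220) = 2351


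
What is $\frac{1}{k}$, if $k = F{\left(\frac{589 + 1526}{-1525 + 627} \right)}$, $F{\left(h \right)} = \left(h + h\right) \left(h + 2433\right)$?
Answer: $- \frac{403202}{4616450685} \approx -8.734 \cdot 10^{-5}$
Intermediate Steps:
$F{\left(h \right)} = 2 h \left(2433 + h\right)$
$k = - \frac{4616450685}{403202}$ ($k = 2 \frac{589 + 1526}{-1525 + 627} \left(2433 + \frac{589 + 1526}{-1525 + 627}\right) = 2 \frac{2115}{-898} \left(2433 + \frac{2115}{-898}\right) = 2 \cdot 2115 \left(- \frac{1}{898}\right) \left(2433 + 2115 \left(- \frac{1}{898}\right)\right) = 2 \left(- \frac{2115}{898}\right) \left(2433 - \frac{2115}{898}\right) = 2 \left(- \frac{2115}{898}\right) \frac{2182719}{898} = - \frac{4616450685}{403202} \approx -11449.0$)
$\frac{1}{k} = \frac{1}{- \frac{4616450685}{403202}} = - \frac{403202}{4616450685}$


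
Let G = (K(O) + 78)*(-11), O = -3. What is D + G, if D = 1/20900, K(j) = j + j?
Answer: -16552799/20900 ≈ -792.00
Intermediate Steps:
K(j) = 2*j
D = 1/20900 ≈ 4.7847e-5
G = -792 (G = (2*(-3) + 78)*(-11) = (-6 + 78)*(-11) = 72*(-11) = -792)
D + G = 1/20900 - 792 = -16552799/20900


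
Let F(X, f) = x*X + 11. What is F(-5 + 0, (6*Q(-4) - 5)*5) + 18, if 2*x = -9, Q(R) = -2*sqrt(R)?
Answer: 103/2 ≈ 51.500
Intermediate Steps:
x = -9/2 (x = (1/2)*(-9) = -9/2 ≈ -4.5000)
F(X, f) = 11 - 9*X/2 (F(X, f) = -9*X/2 + 11 = 11 - 9*X/2)
F(-5 + 0, (6*Q(-4) - 5)*5) + 18 = (11 - 9*(-5 + 0)/2) + 18 = (11 - 9/2*(-5)) + 18 = (11 + 45/2) + 18 = 67/2 + 18 = 103/2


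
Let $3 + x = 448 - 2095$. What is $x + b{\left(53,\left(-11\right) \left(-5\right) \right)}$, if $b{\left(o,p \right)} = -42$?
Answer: $-1692$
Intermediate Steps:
$x = -1650$ ($x = -3 + \left(448 - 2095\right) = -3 - 1647 = -1650$)
$x + b{\left(53,\left(-11\right) \left(-5\right) \right)} = -1650 - 42 = -1692$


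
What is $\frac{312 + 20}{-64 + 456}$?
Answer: $\frac{83}{98} \approx 0.84694$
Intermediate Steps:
$\frac{312 + 20}{-64 + 456} = \frac{332}{392} = 332 \cdot \frac{1}{392} = \frac{83}{98}$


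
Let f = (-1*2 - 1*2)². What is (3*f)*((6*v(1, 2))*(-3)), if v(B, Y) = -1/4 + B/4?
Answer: 0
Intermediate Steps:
v(B, Y) = -¼ + B/4 (v(B, Y) = -1*¼ + B*(¼) = -¼ + B/4)
f = 16 (f = (-2 - 2)² = (-4)² = 16)
(3*f)*((6*v(1, 2))*(-3)) = (3*16)*((6*(-¼ + (¼)*1))*(-3)) = 48*((6*(-¼ + ¼))*(-3)) = 48*((6*0)*(-3)) = 48*(0*(-3)) = 48*0 = 0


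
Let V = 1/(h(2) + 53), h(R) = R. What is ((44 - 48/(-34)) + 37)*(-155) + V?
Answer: -11943508/935 ≈ -12774.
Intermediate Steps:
V = 1/55 (V = 1/(2 + 53) = 1/55 ≈ 0.018182)
((44 - 48/(-34)) + 37)*(-155) + V = ((44 - 48/(-34)) + 37)*(-155) + 1/55 = ((44 - 48*(-1/34)) + 37)*(-155) + 1/55 = ((44 + 24/17) + 37)*(-155) + 1/55 = (772/17 + 37)*(-155) + 1/55 = (1401/17)*(-155) + 1/55 = -217155/17 + 1/55 = -11943508/935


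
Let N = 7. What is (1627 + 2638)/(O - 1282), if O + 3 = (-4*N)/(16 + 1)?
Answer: -72505/21873 ≈ -3.3148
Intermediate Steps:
O = -79/17 (O = -3 + (-4*7)/(16 + 1) = -3 - 28/17 = -79/17 ≈ -4.6471)
(1627 + 2638)/(O - 1282) = (1627 + 2638)/(-79/17 - 1282) = 4265/(-21873/17) = 4265*(-17/21873) = -72505/21873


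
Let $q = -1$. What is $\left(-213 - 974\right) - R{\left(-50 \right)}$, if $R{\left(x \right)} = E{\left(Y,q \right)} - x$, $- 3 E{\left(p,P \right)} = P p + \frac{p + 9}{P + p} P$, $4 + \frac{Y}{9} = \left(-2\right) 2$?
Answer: $- \frac{88570}{73} \approx -1213.3$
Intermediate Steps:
$Y = -72$ ($Y = -36 + 9 \left(\left(-2\right) 2\right) = -36 + 9 \left(-4\right) = -36 - 36 = -72$)
$E{\left(p,P \right)} = - \frac{P p}{3} - \frac{P \left(9 + p\right)}{3 \left(P + p\right)}$ ($E{\left(p,P \right)} = - \frac{P p + \frac{p + 9}{P + p} P}{3} = - \frac{P p + \frac{9 + p}{P + p} P}{3} = - \frac{P p + \frac{P \left(9 + p\right)}{P + p}}{3} = - \frac{P p}{3} - \frac{P \left(9 + p\right)}{3 \left(P + p\right)}$)
$R{\left(x \right)} = - \frac{1731}{73} - x$ ($R{\left(x \right)} = \left(-1\right) \left(-1\right) \frac{1}{3 \left(-1\right) + 3 \left(-72\right)} \left(9 - 72 + \left(-72\right)^{2} - -72\right) - x = \left(-1\right) \left(-1\right) \frac{1}{-3 - 216} \left(9 - 72 + 5184 + 72\right) - x = \left(-1\right) \left(-1\right) \frac{1}{-219} \cdot 5193 - x = \left(-1\right) \left(-1\right) \left(- \frac{1}{219}\right) 5193 - x = - \frac{1731}{73} - x$)
$\left(-213 - 974\right) - R{\left(-50 \right)} = \left(-213 - 974\right) - \left(- \frac{1731}{73} - -50\right) = \left(-213 - 974\right) - \left(- \frac{1731}{73} + 50\right) = -1187 - \frac{1919}{73} = - \frac{88570}{73}$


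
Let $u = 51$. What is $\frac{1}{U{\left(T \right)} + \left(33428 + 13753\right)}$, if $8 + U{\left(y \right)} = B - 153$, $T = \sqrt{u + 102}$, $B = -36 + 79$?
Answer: $\frac{1}{47063} \approx 2.1248 \cdot 10^{-5}$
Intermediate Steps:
$B = 43$
$T = 3 \sqrt{17}$ ($T = \sqrt{51 + 102} = \sqrt{153} = 3 \sqrt{17} \approx 12.369$)
$U{\left(y \right)} = -118$ ($U{\left(y \right)} = -8 + \left(43 - 153\right) = -8 - 110 = -118$)
$\frac{1}{U{\left(T \right)} + \left(33428 + 13753\right)} = \frac{1}{-118 + \left(33428 + 13753\right)} = \frac{1}{-118 + 47181} = \frac{1}{47063}$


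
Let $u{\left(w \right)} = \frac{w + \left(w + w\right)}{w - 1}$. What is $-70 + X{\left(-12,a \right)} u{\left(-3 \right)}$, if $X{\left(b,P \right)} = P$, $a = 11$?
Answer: $- \frac{181}{4} \approx -45.25$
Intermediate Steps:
$u{\left(w \right)} = \frac{3 w}{-1 + w}$ ($u{\left(w \right)} = \frac{w + 2 w}{-1 + w} = \frac{3 w}{-1 + w}$)
$-70 + X{\left(-12,a \right)} u{\left(-3 \right)} = -70 + 11 \cdot 3 \left(-3\right) \frac{1}{-1 - 3} = -70 + 11 \cdot 3 \left(-3\right) \frac{1}{-4} = -70 + 11 \cdot 3 \left(-3\right) \left(- \frac{1}{4}\right) = -70 + 11 \cdot \frac{9}{4} = -70 + \frac{99}{4} = - \frac{181}{4}$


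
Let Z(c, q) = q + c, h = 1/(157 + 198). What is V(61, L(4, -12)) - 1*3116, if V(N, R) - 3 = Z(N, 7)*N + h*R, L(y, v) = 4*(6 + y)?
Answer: 73493/71 ≈ 1035.1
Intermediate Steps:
L(y, v) = 24 + 4*y
h = 1/355 ≈ 0.0028169
Z(c, q) = c + q
V(N, R) = 3 + R/355 + N*(7 + N) (V(N, R) = 3 + ((N + 7)*N + R/355) = 3 + ((7 + N)*N + R/355) = 3 + (N*(7 + N) + R/355) = 3 + (R/355 + N*(7 + N)) = 3 + R/355 + N*(7 + N))
V(61, L(4, -12)) - 1*3116 = (3 + (24 + 4*4)/355 + 61*(7 + 61)) - 1*3116 = (3 + (24 + 16)/355 + 61*68) - 3116 = (3 + (1/355)*40 + 4148) - 3116 = (3 + 8/71 + 4148) - 3116 = 294729/71 - 3116 = 73493/71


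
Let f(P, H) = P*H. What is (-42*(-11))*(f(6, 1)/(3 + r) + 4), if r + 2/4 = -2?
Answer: 7392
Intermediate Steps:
r = -5/2 (r = -½ - 2 = -5/2 ≈ -2.5000)
f(P, H) = H*P
(-42*(-11))*(f(6, 1)/(3 + r) + 4) = (-42*(-11))*((1*6)/(3 - 5/2) + 4) = 462*(6/(½) + 4) = 462*(6*2 + 4) = 462*(12 + 4) = 462*16 = 7392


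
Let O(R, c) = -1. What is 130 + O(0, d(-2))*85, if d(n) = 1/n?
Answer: 45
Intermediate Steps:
130 + O(0, d(-2))*85 = 130 - 1*85 = 130 - 85 = 45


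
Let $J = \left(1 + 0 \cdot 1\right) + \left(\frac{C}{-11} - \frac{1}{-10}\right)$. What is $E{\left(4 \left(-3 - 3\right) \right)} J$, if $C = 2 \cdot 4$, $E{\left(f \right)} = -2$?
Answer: $- \frac{41}{55} \approx -0.74545$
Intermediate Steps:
$C = 8$
$J = \frac{41}{110}$ ($J = \left(1 + 0 \cdot 1\right) + \left(\frac{8}{-11} - \frac{1}{-10}\right) = \left(1 + 0\right) + \left(8 \left(- \frac{1}{11}\right) - - \frac{1}{10}\right) = 1 + \left(- \frac{8}{11} + \frac{1}{10}\right) = 1 - \frac{69}{110} = \frac{41}{110} \approx 0.37273$)
$E{\left(4 \left(-3 - 3\right) \right)} J = \left(-2\right) \frac{41}{110} = - \frac{41}{55}$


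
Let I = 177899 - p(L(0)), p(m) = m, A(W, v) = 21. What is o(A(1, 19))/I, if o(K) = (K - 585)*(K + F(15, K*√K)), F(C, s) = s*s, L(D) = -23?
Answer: -153972/5233 ≈ -29.423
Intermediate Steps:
F(C, s) = s²
I = 177922 (I = 177899 - 1*(-23) = 177899 + 23 = 177922)
o(K) = (-585 + K)*(K + K³) (o(K) = (K - 585)*(K + (K*√K)²) = (-585 + K)*(K + (K^(3/2))²) = (-585 + K)*(K + K³))
o(A(1, 19))/I = (21*(-585 + 21 + 21³ - 585*21²))/177922 = (21*(-585 + 21 + 9261 - 585*441))*(1/177922) = (21*(-585 + 21 + 9261 - 257985))*(1/177922) = (21*(-249288))*(1/177922) = -5235048*1/177922 = -153972/5233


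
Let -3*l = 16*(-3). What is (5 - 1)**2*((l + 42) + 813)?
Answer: 13936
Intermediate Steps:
l = 16 (l = -16*(-3)/3 = -1/3*(-48) = 16)
(5 - 1)**2*((l + 42) + 813) = (5 - 1)**2*((16 + 42) + 813) = 4**2*(58 + 813) = 16*871 = 13936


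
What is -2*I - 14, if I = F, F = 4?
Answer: -22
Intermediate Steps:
I = 4
-2*I - 14 = -2*4 - 14 = -8 - 14 = -22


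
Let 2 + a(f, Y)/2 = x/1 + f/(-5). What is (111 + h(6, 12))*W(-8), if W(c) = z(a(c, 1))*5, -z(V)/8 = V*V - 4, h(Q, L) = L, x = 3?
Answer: -566784/5 ≈ -1.1336e+5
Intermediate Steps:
a(f, Y) = 2 - 2*f/5 (a(f, Y) = -4 + 2*(3/1 + f/(-5)) = -4 + 2*(3*1 + f*(-⅕)) = -4 + 2*(3 - f/5) = -4 + (6 - 2*f/5) = 2 - 2*f/5)
z(V) = 32 - 8*V² (z(V) = -8*(V*V - 4) = -8*(V² - 4) = -8*(-4 + V²) = 32 - 8*V²)
W(c) = 160 - 40*(2 - 2*c/5)² (W(c) = (32 - 8*(2 - 2*c/5)²)*5 = 160 - 40*(2 - 2*c/5)²)
(111 + h(6, 12))*W(-8) = (111 + 12)*((32/5)*(-8)*(10 - 1*(-8))) = 123*((32/5)*(-8)*(10 + 8)) = 123*((32/5)*(-8)*18) = 123*(-4608/5) = -566784/5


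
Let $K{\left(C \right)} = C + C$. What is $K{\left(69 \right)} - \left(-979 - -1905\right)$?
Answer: $-788$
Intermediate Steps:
$K{\left(C \right)} = 2 C$
$K{\left(69 \right)} - \left(-979 - -1905\right) = 2 \cdot 69 - \left(-979 - -1905\right) = 138 - \left(-979 + 1905\right) = 138 - 926 = -788$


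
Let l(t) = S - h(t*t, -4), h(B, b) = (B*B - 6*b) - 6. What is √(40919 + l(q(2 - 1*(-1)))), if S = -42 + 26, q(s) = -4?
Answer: √40629 ≈ 201.57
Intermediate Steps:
S = -16
h(B, b) = -6 + B² - 6*b (h(B, b) = (B² - 6*b) - 6 = -6 + B² - 6*b)
l(t) = -34 - t⁴ (l(t) = -16 - (-6 + (t*t)² - 6*(-4)) = -16 - (-6 + (t²)² + 24) = -16 - (-6 + t⁴ + 24) = -16 - (18 + t⁴) = -16 + (-18 - t⁴) = -34 - t⁴)
√(40919 + l(q(2 - 1*(-1)))) = √(40919 + (-34 - 1*(-4)⁴)) = √(40919 + (-34 - 1*256)) = √(40919 + (-34 - 256)) = √(40919 - 290) = √40629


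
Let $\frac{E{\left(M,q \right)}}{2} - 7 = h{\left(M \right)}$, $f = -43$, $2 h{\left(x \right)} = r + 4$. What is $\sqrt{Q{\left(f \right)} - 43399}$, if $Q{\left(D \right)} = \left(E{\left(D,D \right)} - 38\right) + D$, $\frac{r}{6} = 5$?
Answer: $2 i \sqrt{10858} \approx 208.4 i$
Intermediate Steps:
$r = 30$ ($r = 6 \cdot 5 = 30$)
$h{\left(x \right)} = 17$ ($h{\left(x \right)} = \frac{30 + 4}{2} = \frac{1}{2} \cdot 34 = 17$)
$E{\left(M,q \right)} = 48$ ($E{\left(M,q \right)} = 14 + 2 \cdot 17 = 14 + 34 = 48$)
$Q{\left(D \right)} = 10 + D$ ($Q{\left(D \right)} = \left(48 - 38\right) + D = 10 + D$)
$\sqrt{Q{\left(f \right)} - 43399} = \sqrt{\left(10 - 43\right) - 43399} = \sqrt{-33 - 43399} = \sqrt{-43432} = 2 i \sqrt{10858}$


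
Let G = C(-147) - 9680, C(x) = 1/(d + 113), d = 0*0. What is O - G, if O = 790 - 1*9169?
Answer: 147012/113 ≈ 1301.0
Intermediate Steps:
d = 0
C(x) = 1/113 (C(x) = 1/(0 + 113) = 1/113)
O = -8379 (O = 790 - 9169 = -8379)
G = -1093839/113 (G = 1/113 - 9680 = -1093839/113 ≈ -9680.0)
O - G = -8379 - 1*(-1093839/113) = -8379 + 1093839/113 = 147012/113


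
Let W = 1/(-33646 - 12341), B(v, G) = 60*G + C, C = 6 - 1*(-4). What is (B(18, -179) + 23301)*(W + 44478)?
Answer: 25712846407235/45987 ≈ 5.5913e+8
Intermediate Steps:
C = 10 (C = 6 + 4 = 10)
B(v, G) = 10 + 60*G (B(v, G) = 60*G + 10 = 10 + 60*G)
W = -1/45987 (W = 1/(-45987) = -1/45987 ≈ -2.1745e-5)
(B(18, -179) + 23301)*(W + 44478) = ((10 + 60*(-179)) + 23301)*(-1/45987 + 44478) = ((10 - 10740) + 23301)*(2045409785/45987) = (-10730 + 23301)*(2045409785/45987) = 12571*(2045409785/45987) = 25712846407235/45987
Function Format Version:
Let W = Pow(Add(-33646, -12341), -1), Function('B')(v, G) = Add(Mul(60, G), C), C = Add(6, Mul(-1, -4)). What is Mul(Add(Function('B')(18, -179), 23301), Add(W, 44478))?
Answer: Rational(25712846407235, 45987) ≈ 5.5913e+8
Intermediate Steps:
C = 10 (C = Add(6, 4) = 10)
Function('B')(v, G) = Add(10, Mul(60, G)) (Function('B')(v, G) = Add(Mul(60, G), 10) = Add(10, Mul(60, G)))
W = Rational(-1, 45987) (W = Pow(-45987, -1) = Rational(-1, 45987) ≈ -2.1745e-5)
Mul(Add(Function('B')(18, -179), 23301), Add(W, 44478)) = Mul(Add(Add(10, Mul(60, -179)), 23301), Add(Rational(-1, 45987), 44478)) = Mul(Add(Add(10, -10740), 23301), Rational(2045409785, 45987)) = Mul(Add(-10730, 23301), Rational(2045409785, 45987)) = Mul(12571, Rational(2045409785, 45987)) = Rational(25712846407235, 45987)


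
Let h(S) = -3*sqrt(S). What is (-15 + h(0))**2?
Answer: 225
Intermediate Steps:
(-15 + h(0))**2 = (-15 - 3*sqrt(0))**2 = (-15 - 3*0)**2 = (-15 + 0)**2 = (-15)**2 = 225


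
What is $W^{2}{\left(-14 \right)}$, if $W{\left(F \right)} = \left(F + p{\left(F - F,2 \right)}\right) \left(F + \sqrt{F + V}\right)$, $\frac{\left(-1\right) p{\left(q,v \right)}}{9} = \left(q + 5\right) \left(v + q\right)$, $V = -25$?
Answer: $1698112 - 302848 i \sqrt{39} \approx 1.6981 \cdot 10^{6} - 1.8913 \cdot 10^{6} i$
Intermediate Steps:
$p{\left(q,v \right)} = - 9 \left(5 + q\right) \left(q + v\right)$ ($p{\left(q,v \right)} = - 9 \left(q + 5\right) \left(v + q\right) = - 9 \left(5 + q\right) \left(q + v\right)$)
$W{\left(F \right)} = \left(-90 + F\right) \left(F + \sqrt{-25 + F}\right)$ ($W{\left(F \right)} = \left(F - \left(90 + 9 \left(F - F\right)^{2} + 45 \left(F - F\right) + 9 \left(F - F\right) 2\right)\right) \left(F + \sqrt{F - 25}\right) = \left(F - \left(90 + 0\right)\right) \left(F + \sqrt{-25 + F}\right) = \left(F + \left(0 - 90 - 0 + 0\right)\right) \left(F + \sqrt{-25 + F}\right) = \left(F + \left(0 - 90 + 0 + 0\right)\right) \left(F + \sqrt{-25 + F}\right) = \left(F - 90\right) \left(F + \sqrt{-25 + F}\right) = \left(-90 + F\right) \left(F + \sqrt{-25 + F}\right)$)
$W^{2}{\left(-14 \right)} = \left(\left(-14\right)^{2} - -1260 - 90 \sqrt{-25 - 14} - 14 \sqrt{-25 - 14}\right)^{2} = \left(196 + 1260 - 90 \sqrt{-39} - 14 \sqrt{-39}\right)^{2} = \left(196 + 1260 - 90 i \sqrt{39} - 14 i \sqrt{39}\right)^{2} = \left(1456 - 104 i \sqrt{39}\right)^{2}$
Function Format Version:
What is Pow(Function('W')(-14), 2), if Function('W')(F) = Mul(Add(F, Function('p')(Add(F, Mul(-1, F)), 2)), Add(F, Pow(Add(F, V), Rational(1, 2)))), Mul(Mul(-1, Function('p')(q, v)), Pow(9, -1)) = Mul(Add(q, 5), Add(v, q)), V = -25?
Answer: Add(1698112, Mul(-302848, I, Pow(39, Rational(1, 2)))) ≈ Add(1.6981e+6, Mul(-1.8913e+6, I))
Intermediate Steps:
Function('p')(q, v) = Mul(-9, Add(5, q), Add(q, v)) (Function('p')(q, v) = Mul(-9, Mul(Add(q, 5), Add(v, q))) = Mul(-9, Mul(Add(5, q), Add(q, v))) = Mul(-9, Add(5, q), Add(q, v)))
Function('W')(F) = Mul(Add(-90, F), Add(F, Pow(Add(-25, F), Rational(1, 2)))) (Function('W')(F) = Mul(Add(F, Add(Mul(-45, Add(F, Mul(-1, F))), Mul(-45, 2), Mul(-9, Pow(Add(F, Mul(-1, F)), 2)), Mul(-9, Add(F, Mul(-1, F)), 2))), Add(F, Pow(Add(F, -25), Rational(1, 2)))) = Mul(Add(F, Add(Mul(-45, 0), -90, Mul(-9, Pow(0, 2)), Mul(-9, 0, 2))), Add(F, Pow(Add(-25, F), Rational(1, 2)))) = Mul(Add(F, Add(0, -90, Mul(-9, 0), 0)), Add(F, Pow(Add(-25, F), Rational(1, 2)))) = Mul(Add(F, Add(0, -90, 0, 0)), Add(F, Pow(Add(-25, F), Rational(1, 2)))) = Mul(Add(F, -90), Add(F, Pow(Add(-25, F), Rational(1, 2)))) = Mul(Add(-90, F), Add(F, Pow(Add(-25, F), Rational(1, 2)))))
Pow(Function('W')(-14), 2) = Pow(Add(Pow(-14, 2), Mul(-90, -14), Mul(-90, Pow(Add(-25, -14), Rational(1, 2))), Mul(-14, Pow(Add(-25, -14), Rational(1, 2)))), 2) = Pow(Add(196, 1260, Mul(-90, Pow(-39, Rational(1, 2))), Mul(-14, Pow(-39, Rational(1, 2)))), 2) = Pow(Add(196, 1260, Mul(-90, Mul(I, Pow(39, Rational(1, 2)))), Mul(-14, Mul(I, Pow(39, Rational(1, 2))))), 2) = Pow(Add(196, 1260, Mul(-90, I, Pow(39, Rational(1, 2))), Mul(-14, I, Pow(39, Rational(1, 2)))), 2) = Pow(Add(1456, Mul(-104, I, Pow(39, Rational(1, 2)))), 2)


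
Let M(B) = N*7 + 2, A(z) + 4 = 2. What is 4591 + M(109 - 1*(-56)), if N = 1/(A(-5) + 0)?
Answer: 9179/2 ≈ 4589.5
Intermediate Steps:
A(z) = -2 (A(z) = -4 + 2 = -2)
N = -1/2 (N = 1/(-2 + 0) = 1/(-2) = -1/2 ≈ -0.50000)
M(B) = -3/2 (M(B) = -1/2*7 + 2 = -7/2 + 2 = -3/2)
4591 + M(109 - 1*(-56)) = 4591 - 3/2 = 9179/2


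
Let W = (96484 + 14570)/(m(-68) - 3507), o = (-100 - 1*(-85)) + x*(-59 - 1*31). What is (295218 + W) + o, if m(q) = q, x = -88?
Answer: 1083553671/3575 ≈ 3.0309e+5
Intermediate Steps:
o = 7905 (o = (-100 - 1*(-85)) - 88*(-59 - 1*31) = (-100 + 85) - 88*(-59 - 31) = -15 - 88*(-90) = -15 + 7920 = 7905)
W = -111054/3575 (W = (96484 + 14570)/(-68 - 3507) = 111054/(-3575) = 111054*(-1/3575) = -111054/3575 ≈ -31.064)
(295218 + W) + o = (295218 - 111054/3575) + 7905 = 1055293296/3575 + 7905 = 1083553671/3575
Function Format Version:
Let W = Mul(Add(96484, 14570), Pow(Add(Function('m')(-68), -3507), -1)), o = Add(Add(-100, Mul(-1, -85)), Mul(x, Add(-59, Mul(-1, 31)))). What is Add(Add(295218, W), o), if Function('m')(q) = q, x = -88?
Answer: Rational(1083553671, 3575) ≈ 3.0309e+5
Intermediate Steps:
o = 7905 (o = Add(Add(-100, Mul(-1, -85)), Mul(-88, Add(-59, Mul(-1, 31)))) = Add(Add(-100, 85), Mul(-88, Add(-59, -31))) = Add(-15, Mul(-88, -90)) = Add(-15, 7920) = 7905)
W = Rational(-111054, 3575) (W = Mul(Add(96484, 14570), Pow(Add(-68, -3507), -1)) = Mul(111054, Pow(-3575, -1)) = Mul(111054, Rational(-1, 3575)) = Rational(-111054, 3575) ≈ -31.064)
Add(Add(295218, W), o) = Add(Add(295218, Rational(-111054, 3575)), 7905) = Add(Rational(1055293296, 3575), 7905) = Rational(1083553671, 3575)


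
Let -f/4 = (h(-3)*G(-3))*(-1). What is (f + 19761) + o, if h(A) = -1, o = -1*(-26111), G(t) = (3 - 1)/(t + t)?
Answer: 137620/3 ≈ 45873.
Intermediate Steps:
G(t) = 1/t (G(t) = 2/((2*t)) = 2*(1/(2*t)) = 1/t)
o = 26111
f = 4/3 (f = -4*(-1/(-3))*(-1) = -4*(-1*(-1/3))*(-1) = -4*(-1)/3 = -4*(-1/3) = 4/3 ≈ 1.3333)
(f + 19761) + o = (4/3 + 19761) + 26111 = 59287/3 + 26111 = 137620/3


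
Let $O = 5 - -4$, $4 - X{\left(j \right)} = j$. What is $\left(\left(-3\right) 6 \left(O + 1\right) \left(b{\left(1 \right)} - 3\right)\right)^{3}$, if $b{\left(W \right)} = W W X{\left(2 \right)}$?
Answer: $5832000$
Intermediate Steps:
$X{\left(j \right)} = 4 - j$
$O = 9$ ($O = 5 + 4 = 9$)
$b{\left(W \right)} = 2 W^{2}$ ($b{\left(W \right)} = W W \left(4 - 2\right) = W^{2} \left(4 - 2\right) = W^{2} \cdot 2 = 2 W^{2}$)
$\left(\left(-3\right) 6 \left(O + 1\right) \left(b{\left(1 \right)} - 3\right)\right)^{3} = \left(\left(-3\right) 6 \left(9 + 1\right) \left(2 \cdot 1^{2} - 3\right)\right)^{3} = \left(\left(-18\right) 10 \left(2 \cdot 1 - 3\right)\right)^{3} = \left(- 180 \left(2 - 3\right)\right)^{3} = \left(\left(-180\right) \left(-1\right)\right)^{3} = 180^{3} = 5832000$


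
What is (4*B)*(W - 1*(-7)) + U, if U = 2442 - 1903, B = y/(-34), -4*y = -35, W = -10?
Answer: 18431/34 ≈ 542.09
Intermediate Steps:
y = 35/4 (y = -1/4*(-35) = 35/4 ≈ 8.7500)
B = -35/136 (B = (35/4)/(-34) = (35/4)*(-1/34) = -35/136 ≈ -0.25735)
U = 539
(4*B)*(W - 1*(-7)) + U = (4*(-35/136))*(-10 - 1*(-7)) + 539 = -35*(-10 + 7)/34 + 539 = -35/34*(-3) + 539 = 105/34 + 539 = 18431/34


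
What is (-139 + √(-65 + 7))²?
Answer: (139 - I*√58)² ≈ 19263.0 - 2117.2*I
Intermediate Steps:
(-139 + √(-65 + 7))² = (-139 + √(-58))² = (-139 + I*√58)²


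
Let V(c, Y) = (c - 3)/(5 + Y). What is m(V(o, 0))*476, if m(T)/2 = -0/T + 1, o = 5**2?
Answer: 952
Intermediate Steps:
o = 25
V(c, Y) = (-3 + c)/(5 + Y)
m(T) = 2 (m(T) = 2*(-0/T + 1) = 2*(-4*0 + 1) = 2*(0 + 1) = 2*1 = 2)
m(V(o, 0))*476 = 2*476 = 952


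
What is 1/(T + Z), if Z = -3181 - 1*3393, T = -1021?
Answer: -1/7595 ≈ -0.00013167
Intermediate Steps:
Z = -6574 (Z = -3181 - 3393 = -6574)
1/(T + Z) = 1/(-1021 - 6574) = 1/(-7595) = -1/7595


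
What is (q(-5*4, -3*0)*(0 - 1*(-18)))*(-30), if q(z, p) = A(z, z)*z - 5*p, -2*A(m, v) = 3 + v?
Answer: 91800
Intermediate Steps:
A(m, v) = -3/2 - v/2 (A(m, v) = -(3 + v)/2 = -3/2 - v/2)
q(z, p) = -5*p + z*(-3/2 - z/2) (q(z, p) = (-3/2 - z/2)*z - 5*p = z*(-3/2 - z/2) - 5*p = -5*p + z*(-3/2 - z/2))
(q(-5*4, -3*0)*(0 - 1*(-18)))*(-30) = ((-(-15)*0 - (-5*4)*(3 - 5*4)/2)*(0 - 1*(-18)))*(-30) = ((-5*0 - ½*(-20)*(3 - 20))*(0 + 18))*(-30) = ((0 - ½*(-20)*(-17))*18)*(-30) = ((0 - 170)*18)*(-30) = -170*18*(-30) = -3060*(-30) = 91800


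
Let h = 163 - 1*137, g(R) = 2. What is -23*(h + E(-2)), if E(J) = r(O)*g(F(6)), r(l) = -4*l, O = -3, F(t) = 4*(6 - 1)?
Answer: -1150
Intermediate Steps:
F(t) = 20 (F(t) = 4*5 = 20)
h = 26 (h = 163 - 137 = 26)
E(J) = 24 (E(J) = -4*(-3)*2 = 12*2 = 24)
-23*(h + E(-2)) = -23*(26 + 24) = -23*50 = -1150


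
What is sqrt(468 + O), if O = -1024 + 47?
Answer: I*sqrt(509) ≈ 22.561*I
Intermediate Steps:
O = -977
sqrt(468 + O) = sqrt(468 - 977) = sqrt(-509) = I*sqrt(509)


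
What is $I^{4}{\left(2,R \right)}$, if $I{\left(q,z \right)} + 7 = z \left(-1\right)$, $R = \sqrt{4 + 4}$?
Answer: $4817 + 3192 \sqrt{2} \approx 9331.2$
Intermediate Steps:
$R = 2 \sqrt{2}$ ($R = \sqrt{8} = 2 \sqrt{2} \approx 2.8284$)
$I{\left(q,z \right)} = -7 - z$ ($I{\left(q,z \right)} = -7 + z \left(-1\right) = -7 - z$)
$I^{4}{\left(2,R \right)} = \left(-7 - 2 \sqrt{2}\right)^{4}$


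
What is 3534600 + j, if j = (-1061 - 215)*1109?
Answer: 2119516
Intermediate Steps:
j = -1415084 (j = -1276*1109 = -1415084)
3534600 + j = 3534600 - 1415084 = 2119516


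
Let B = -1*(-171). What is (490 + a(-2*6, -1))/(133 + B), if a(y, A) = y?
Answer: 239/152 ≈ 1.5724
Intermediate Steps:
B = 171
(490 + a(-2*6, -1))/(133 + B) = (490 - 2*6)/(133 + 171) = (490 - 12)/304 = 478*(1/304) = 239/152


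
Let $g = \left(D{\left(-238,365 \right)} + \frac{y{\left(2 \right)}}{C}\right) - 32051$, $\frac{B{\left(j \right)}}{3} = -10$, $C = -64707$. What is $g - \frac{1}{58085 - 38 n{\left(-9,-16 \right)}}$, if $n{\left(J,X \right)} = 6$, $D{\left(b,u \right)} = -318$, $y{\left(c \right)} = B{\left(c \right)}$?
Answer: $- \frac{40393845305576}{1247917633} \approx -32369.0$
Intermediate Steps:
$B{\left(j \right)} = -30$ ($B{\left(j \right)} = 3 \left(-10\right) = -30$)
$y{\left(c \right)} = -30$
$g = - \frac{698166951}{21569}$ ($g = \left(-318 - \frac{30}{-64707}\right) - 32051 = \left(-318 - - \frac{10}{21569}\right) - 32051 = \left(-318 + \frac{10}{21569}\right) - 32051 = - \frac{6858932}{21569} - 32051 = - \frac{698166951}{21569} \approx -32369.0$)
$g - \frac{1}{58085 - 38 n{\left(-9,-16 \right)}} = - \frac{698166951}{21569} - \frac{1}{58085 - 228} = - \frac{698166951}{21569} - \frac{1}{57857} = - \frac{40393845305576}{1247917633}$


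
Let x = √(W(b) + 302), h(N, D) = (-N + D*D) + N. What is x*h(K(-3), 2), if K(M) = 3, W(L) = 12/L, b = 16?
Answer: 2*√1211 ≈ 69.599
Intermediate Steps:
h(N, D) = D² (h(N, D) = (-N + D²) + N = (D² - N) + N = D²)
x = √1211/2 (x = √(12/16 + 302) = √(12*(1/16) + 302) = √(¾ + 302) = √(1211/4) = √1211/2 ≈ 17.400)
x*h(K(-3), 2) = (√1211/2)*2² = (√1211/2)*4 = 2*√1211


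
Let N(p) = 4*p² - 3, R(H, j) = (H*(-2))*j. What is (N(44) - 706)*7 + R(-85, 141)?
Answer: 73215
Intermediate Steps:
R(H, j) = -2*H*j (R(H, j) = (-2*H)*j = -2*H*j)
N(p) = -3 + 4*p²
(N(44) - 706)*7 + R(-85, 141) = ((-3 + 4*44²) - 706)*7 - 2*(-85)*141 = ((-3 + 4*1936) - 706)*7 + 23970 = ((-3 + 7744) - 706)*7 + 23970 = (7741 - 706)*7 + 23970 = 7035*7 + 23970 = 49245 + 23970 = 73215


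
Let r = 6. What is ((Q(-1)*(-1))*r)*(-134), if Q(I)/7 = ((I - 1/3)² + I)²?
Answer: 91924/27 ≈ 3404.6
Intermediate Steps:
Q(I) = 7*(I + (-⅓ + I)²)² (Q(I) = 7*((I - 1/3)² + I)² = 7*((I - 1*⅓)² + I)² = 7*((I - ⅓)² + I)² = 7*((-⅓ + I)² + I)² = 7*(I + (-⅓ + I)²)²)
((Q(-1)*(-1))*r)*(-134) = (((7*((-1 + 3*(-1))² + 9*(-1))²/81)*(-1))*6)*(-134) = (((7*((-1 - 3)² - 9)²/81)*(-1))*6)*(-134) = (((7*((-4)² - 9)²/81)*(-1))*6)*(-134) = (((7*(16 - 9)²/81)*(-1))*6)*(-134) = ((((7/81)*7²)*(-1))*6)*(-134) = ((((7/81)*49)*(-1))*6)*(-134) = (((343/81)*(-1))*6)*(-134) = -343/81*6*(-134) = -686/27*(-134) = 91924/27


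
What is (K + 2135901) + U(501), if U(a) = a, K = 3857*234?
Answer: 3038940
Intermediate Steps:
K = 902538
(K + 2135901) + U(501) = (902538 + 2135901) + 501 = 3038439 + 501 = 3038940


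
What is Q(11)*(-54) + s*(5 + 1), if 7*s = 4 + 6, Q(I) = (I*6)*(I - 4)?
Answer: -174576/7 ≈ -24939.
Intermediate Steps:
Q(I) = 6*I*(-4 + I) (Q(I) = (6*I)*(-4 + I) = 6*I*(-4 + I))
s = 10/7 (s = (4 + 6)/7 = (⅐)*10 = 10/7 ≈ 1.4286)
Q(11)*(-54) + s*(5 + 1) = (6*11*(-4 + 11))*(-54) + 10*(5 + 1)/7 = (6*11*7)*(-54) + (10/7)*6 = 462*(-54) + 60/7 = -24948 + 60/7 = -174576/7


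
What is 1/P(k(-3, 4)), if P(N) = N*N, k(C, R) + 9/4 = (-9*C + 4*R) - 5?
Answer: 16/20449 ≈ 0.00078243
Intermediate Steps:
k(C, R) = -29/4 - 9*C + 4*R (k(C, R) = -9/4 + ((-9*C + 4*R) - 5) = -9/4 + (-5 - 9*C + 4*R) = -29/4 - 9*C + 4*R)
P(N) = N²
1/P(k(-3, 4)) = 1/((-29/4 - 9*(-3) + 4*4)²) = 1/((-29/4 + 27 + 16)²) = 1/((143/4)²) = 1/(20449/16) = 16/20449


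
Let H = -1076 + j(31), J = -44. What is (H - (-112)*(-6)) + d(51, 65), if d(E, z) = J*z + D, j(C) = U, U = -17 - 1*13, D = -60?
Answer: -4698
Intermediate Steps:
U = -30 (U = -17 - 13 = -30)
j(C) = -30
d(E, z) = -60 - 44*z (d(E, z) = -44*z - 60 = -60 - 44*z)
H = -1106 (H = -1076 - 30 = -1106)
(H - (-112)*(-6)) + d(51, 65) = (-1106 - (-112)*(-6)) + (-60 - 44*65) = (-1106 - 1*672) + (-60 - 2860) = (-1106 - 672) - 2920 = -1778 - 2920 = -4698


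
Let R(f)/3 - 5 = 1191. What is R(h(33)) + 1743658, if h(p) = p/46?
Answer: 1747246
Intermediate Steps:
h(p) = p/46 (h(p) = p*(1/46) = p/46)
R(f) = 3588 (R(f) = 15 + 3*1191 = 15 + 3573 = 3588)
R(h(33)) + 1743658 = 3588 + 1743658 = 1747246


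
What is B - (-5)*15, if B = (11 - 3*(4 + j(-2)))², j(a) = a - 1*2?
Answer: 196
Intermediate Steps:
j(a) = -2 + a (j(a) = a - 2 = -2 + a)
B = 121 (B = (11 - 3*(4 + (-2 - 2)))² = (11 - 3*(4 - 4))² = (11 - 3*0)² = (11 + 0)² = 11² = 121)
B - (-5)*15 = 121 - (-5)*15 = 121 - 1*(-75) = 121 + 75 = 196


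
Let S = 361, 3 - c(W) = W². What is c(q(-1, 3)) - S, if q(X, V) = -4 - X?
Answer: -367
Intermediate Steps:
c(W) = 3 - W²
c(q(-1, 3)) - S = (3 - (-4 - 1*(-1))²) - 1*361 = (3 - (-4 + 1)²) - 361 = (3 - 1*(-3)²) - 361 = (3 - 1*9) - 361 = (3 - 9) - 361 = -6 - 361 = -367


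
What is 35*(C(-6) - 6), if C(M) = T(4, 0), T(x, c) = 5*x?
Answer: 490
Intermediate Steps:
C(M) = 20 (C(M) = 5*4 = 20)
35*(C(-6) - 6) = 35*(20 - 6) = 35*14 = 490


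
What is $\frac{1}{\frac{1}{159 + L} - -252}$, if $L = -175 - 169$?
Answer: $\frac{185}{46619} \approx 0.0039683$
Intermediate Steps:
$L = -344$ ($L = -175 - 169 = -344$)
$\frac{1}{\frac{1}{159 + L} - -252} = \frac{1}{\frac{1}{159 - 344} - -252} = \frac{1}{\frac{1}{-185} + 252} = \frac{1}{- \frac{1}{185} + 252} = \frac{1}{\frac{46619}{185}} = \frac{185}{46619}$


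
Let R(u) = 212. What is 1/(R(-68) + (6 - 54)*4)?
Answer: 1/20 ≈ 0.050000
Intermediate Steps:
1/(R(-68) + (6 - 54)*4) = 1/(212 + (6 - 54)*4) = 1/(212 - 48*4) = 1/(212 - 192) = 1/20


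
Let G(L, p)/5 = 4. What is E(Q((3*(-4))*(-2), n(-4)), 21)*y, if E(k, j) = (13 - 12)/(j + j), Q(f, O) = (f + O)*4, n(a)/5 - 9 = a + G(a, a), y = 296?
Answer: 148/21 ≈ 7.0476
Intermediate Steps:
G(L, p) = 20 (G(L, p) = 5*4 = 20)
n(a) = 145 + 5*a (n(a) = 45 + 5*(a + 20) = 45 + 5*(20 + a) = 45 + (100 + 5*a) = 145 + 5*a)
Q(f, O) = 4*O + 4*f (Q(f, O) = (O + f)*4 = 4*O + 4*f)
E(k, j) = 1/(2*j)
E(Q((3*(-4))*(-2), n(-4)), 21)*y = ((1/2)/21)*296 = ((1/2)*(1/21))*296 = (1/42)*296 = 148/21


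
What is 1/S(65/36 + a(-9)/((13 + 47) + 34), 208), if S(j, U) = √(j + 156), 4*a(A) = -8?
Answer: 6*√12547637/266971 ≈ 0.079610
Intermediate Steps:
a(A) = -2 (a(A) = (¼)*(-8) = -2)
S(j, U) = √(156 + j)
1/S(65/36 + a(-9)/((13 + 47) + 34), 208) = 1/(√(156 + (65/36 - 2/((13 + 47) + 34)))) = 1/(√(156 + (65*(1/36) - 2/(60 + 34)))) = 1/(√(156 + (65/36 - 2/94))) = 1/(√(156 + (65/36 - 2*1/94))) = 1/(√(156 + (65/36 - 1/47))) = 1/(√(156 + 3019/1692)) = 1/(√(266971/1692)) = 1/(√12547637/282) = 6*√12547637/266971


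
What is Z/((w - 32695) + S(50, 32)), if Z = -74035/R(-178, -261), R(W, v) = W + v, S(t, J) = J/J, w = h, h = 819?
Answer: -871/164625 ≈ -0.0052908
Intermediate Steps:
w = 819
S(t, J) = 1
Z = 74035/439 (Z = -74035/(-178 - 261) = -74035/(-439) = -74035*(-1/439) = 74035/439 ≈ 168.64)
Z/((w - 32695) + S(50, 32)) = 74035/(439*((819 - 32695) + 1)) = 74035/(439*(-31876 + 1)) = (74035/439)/(-31875) = (74035/439)*(-1/31875) = -871/164625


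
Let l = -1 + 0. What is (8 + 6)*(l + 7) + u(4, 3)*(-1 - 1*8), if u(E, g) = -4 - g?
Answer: 147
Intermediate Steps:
l = -1
(8 + 6)*(l + 7) + u(4, 3)*(-1 - 1*8) = (8 + 6)*(-1 + 7) + (-4 - 1*3)*(-1 - 1*8) = 14*6 + (-4 - 3)*(-1 - 8) = 84 - 7*(-9) = 84 + 63 = 147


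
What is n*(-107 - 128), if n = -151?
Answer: 35485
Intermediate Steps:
n*(-107 - 128) = -151*(-107 - 128) = -151*(-235) = 35485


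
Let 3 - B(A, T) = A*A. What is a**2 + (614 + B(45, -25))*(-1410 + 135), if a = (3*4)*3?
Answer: 1796496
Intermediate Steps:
a = 36 (a = 12*3 = 36)
B(A, T) = 3 - A**2 (B(A, T) = 3 - A*A = 3 - A**2)
a**2 + (614 + B(45, -25))*(-1410 + 135) = 36**2 + (614 + (3 - 1*45**2))*(-1410 + 135) = 1296 + (614 + (3 - 1*2025))*(-1275) = 1296 + (614 + (3 - 2025))*(-1275) = 1296 + (614 - 2022)*(-1275) = 1296 - 1408*(-1275) = 1296 + 1795200 = 1796496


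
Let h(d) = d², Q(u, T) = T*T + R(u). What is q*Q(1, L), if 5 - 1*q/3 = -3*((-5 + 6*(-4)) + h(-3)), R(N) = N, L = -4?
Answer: -2805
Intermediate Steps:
Q(u, T) = u + T² (Q(u, T) = T*T + u = T² + u = u + T²)
q = -165 (q = 15 - (-9)*((-5 + 6*(-4)) + (-3)²) = 15 - (-9)*((-5 - 24) + 9) = 15 - (-9)*(-29 + 9) = 15 - (-9)*(-20) = 15 - 3*60 = 15 - 180 = -165)
q*Q(1, L) = -165*(1 + (-4)²) = -165*(1 + 16) = -165*17 = -2805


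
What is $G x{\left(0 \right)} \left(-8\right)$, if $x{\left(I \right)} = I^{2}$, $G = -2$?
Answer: $0$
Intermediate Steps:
$G x{\left(0 \right)} \left(-8\right) = - 2 \cdot 0^{2} \left(-8\right) = \left(-2\right) 0 \left(-8\right) = 0 \left(-8\right) = 0$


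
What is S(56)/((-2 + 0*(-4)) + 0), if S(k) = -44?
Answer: 22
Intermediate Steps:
S(56)/((-2 + 0*(-4)) + 0) = -44/((-2 + 0*(-4)) + 0) = -44/((-2 + 0) + 0) = -44/(-2 + 0) = -44/(-2) = -1/2*(-44) = 22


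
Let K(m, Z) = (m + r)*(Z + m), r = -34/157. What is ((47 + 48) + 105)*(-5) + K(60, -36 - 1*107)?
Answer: -936038/157 ≈ -5962.0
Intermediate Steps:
r = -34/157 (r = -34*1/157 = -34/157 ≈ -0.21656)
K(m, Z) = (-34/157 + m)*(Z + m) (K(m, Z) = (m - 34/157)*(Z + m) = (-34/157 + m)*(Z + m))
((47 + 48) + 105)*(-5) + K(60, -36 - 1*107) = ((47 + 48) + 105)*(-5) + (60² - 34*(-36 - 1*107)/157 - 34/157*60 + (-36 - 1*107)*60) = (95 + 105)*(-5) + (3600 - 34*(-36 - 107)/157 - 2040/157 + (-36 - 107)*60) = 200*(-5) + (3600 - 34/157*(-143) - 2040/157 - 143*60) = -1000 + (3600 + 4862/157 - 2040/157 - 8580) = -1000 - 779038/157 = -936038/157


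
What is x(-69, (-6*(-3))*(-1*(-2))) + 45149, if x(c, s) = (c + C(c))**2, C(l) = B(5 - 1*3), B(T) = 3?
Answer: 49505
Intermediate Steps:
C(l) = 3
x(c, s) = (3 + c)**2 (x(c, s) = (c + 3)**2 = (3 + c)**2)
x(-69, (-6*(-3))*(-1*(-2))) + 45149 = (3 - 69)**2 + 45149 = (-66)**2 + 45149 = 4356 + 45149 = 49505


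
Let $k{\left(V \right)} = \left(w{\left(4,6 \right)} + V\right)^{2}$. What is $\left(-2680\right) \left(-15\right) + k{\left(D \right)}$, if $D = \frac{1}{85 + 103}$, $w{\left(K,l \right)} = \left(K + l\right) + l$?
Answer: $\frac{1429882881}{35344} \approx 40456.0$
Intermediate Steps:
$w{\left(K,l \right)} = K + 2 l$
$D = \frac{1}{188} \approx 0.0053191$
$k{\left(V \right)} = \left(16 + V\right)^{2}$ ($k{\left(V \right)} = \left(\left(4 + 2 \cdot 6\right) + V\right)^{2} = \left(\left(4 + 12\right) + V\right)^{2} = \left(16 + V\right)^{2}$)
$\left(-2680\right) \left(-15\right) + k{\left(D \right)} = \left(-2680\right) \left(-15\right) + \left(16 + \frac{1}{188}\right)^{2} = 40200 + \left(\frac{3009}{188}\right)^{2} = 40200 + \frac{9054081}{35344} = \frac{1429882881}{35344}$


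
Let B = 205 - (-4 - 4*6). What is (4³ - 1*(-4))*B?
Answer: 15844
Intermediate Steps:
B = 233 (B = 205 - (-4 - 24) = 205 - 1*(-28) = 205 + 28 = 233)
(4³ - 1*(-4))*B = (4³ - 1*(-4))*233 = (64 + 4)*233 = 68*233 = 15844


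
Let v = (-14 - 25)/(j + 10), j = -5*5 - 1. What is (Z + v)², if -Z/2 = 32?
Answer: 970225/256 ≈ 3789.9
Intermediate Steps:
Z = -64 (Z = -2*32 = -64)
j = -26 (j = -25 - 1 = -26)
v = 39/16 (v = (-14 - 25)/(-26 + 10) = -39/(-16) = -39*(-1/16) = 39/16 ≈ 2.4375)
(Z + v)² = (-64 + 39/16)² = (-985/16)² = 970225/256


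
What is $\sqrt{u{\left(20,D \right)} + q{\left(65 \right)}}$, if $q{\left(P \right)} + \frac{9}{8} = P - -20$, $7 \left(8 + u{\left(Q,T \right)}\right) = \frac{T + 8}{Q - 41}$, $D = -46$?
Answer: $\frac{\sqrt{537198}}{84} \approx 8.7254$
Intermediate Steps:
$u{\left(Q,T \right)} = -8 + \frac{8 + T}{7 \left(-41 + Q\right)}$ ($u{\left(Q,T \right)} = -8 + \frac{\left(T + 8\right) \frac{1}{Q - 41}}{7} = -8 + \frac{\left(8 + T\right) \frac{1}{-41 + Q}}{7} = -8 + \frac{\frac{1}{-41 + Q} \left(8 + T\right)}{7} = -8 + \frac{8 + T}{7 \left(-41 + Q\right)}$)
$q{\left(P \right)} = \frac{151}{8} + P$ ($q{\left(P \right)} = - \frac{9}{8} + \left(P - -20\right) = - \frac{9}{8} + \left(P + 20\right) = - \frac{9}{8} + \left(20 + P\right) = \frac{151}{8} + P$)
$\sqrt{u{\left(20,D \right)} + q{\left(65 \right)}} = \sqrt{\frac{2304 - 46 - 1120}{7 \left(-41 + 20\right)} + \left(\frac{151}{8} + 65\right)} = \sqrt{\frac{2304 - 46 - 1120}{7 \left(-21\right)} + \frac{671}{8}} = \sqrt{\frac{1}{7} \left(- \frac{1}{21}\right) 1138 + \frac{671}{8}} = \sqrt{- \frac{1138}{147} + \frac{671}{8}} = \sqrt{\frac{89533}{1176}} = \frac{\sqrt{537198}}{84}$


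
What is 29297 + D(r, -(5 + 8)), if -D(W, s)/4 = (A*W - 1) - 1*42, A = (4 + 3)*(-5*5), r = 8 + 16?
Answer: 46269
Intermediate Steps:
r = 24
A = -175 (A = 7*(-25) = -175)
D(W, s) = 172 + 700*W (D(W, s) = -4*((-175*W - 1) - 1*42) = -4*((-1 - 175*W) - 42) = -4*(-43 - 175*W) = 172 + 700*W)
29297 + D(r, -(5 + 8)) = 29297 + (172 + 700*24) = 29297 + (172 + 16800) = 29297 + 16972 = 46269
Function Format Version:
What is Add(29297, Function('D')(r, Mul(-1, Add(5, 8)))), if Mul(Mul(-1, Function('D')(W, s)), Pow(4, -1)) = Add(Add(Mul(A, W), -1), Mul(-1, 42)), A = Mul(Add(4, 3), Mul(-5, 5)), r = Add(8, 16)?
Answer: 46269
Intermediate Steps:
r = 24
A = -175 (A = Mul(7, -25) = -175)
Function('D')(W, s) = Add(172, Mul(700, W)) (Function('D')(W, s) = Mul(-4, Add(Add(Mul(-175, W), -1), Mul(-1, 42))) = Mul(-4, Add(Add(-1, Mul(-175, W)), -42)) = Mul(-4, Add(-43, Mul(-175, W))) = Add(172, Mul(700, W)))
Add(29297, Function('D')(r, Mul(-1, Add(5, 8)))) = Add(29297, Add(172, Mul(700, 24))) = Add(29297, Add(172, 16800)) = Add(29297, 16972) = 46269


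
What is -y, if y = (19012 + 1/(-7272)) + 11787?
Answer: -223970327/7272 ≈ -30799.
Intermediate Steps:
y = 223970327/7272 (y = (19012 - 1/7272) + 11787 = 138255263/7272 + 11787 = 223970327/7272 ≈ 30799.)
-y = -1*223970327/7272 = -223970327/7272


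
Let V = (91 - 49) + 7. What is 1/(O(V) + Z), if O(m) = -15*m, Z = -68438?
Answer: -1/69173 ≈ -1.4457e-5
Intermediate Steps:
V = 49 (V = 42 + 7 = 49)
1/(O(V) + Z) = 1/(-15*49 - 68438) = 1/(-735 - 68438) = 1/(-69173) = -1/69173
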